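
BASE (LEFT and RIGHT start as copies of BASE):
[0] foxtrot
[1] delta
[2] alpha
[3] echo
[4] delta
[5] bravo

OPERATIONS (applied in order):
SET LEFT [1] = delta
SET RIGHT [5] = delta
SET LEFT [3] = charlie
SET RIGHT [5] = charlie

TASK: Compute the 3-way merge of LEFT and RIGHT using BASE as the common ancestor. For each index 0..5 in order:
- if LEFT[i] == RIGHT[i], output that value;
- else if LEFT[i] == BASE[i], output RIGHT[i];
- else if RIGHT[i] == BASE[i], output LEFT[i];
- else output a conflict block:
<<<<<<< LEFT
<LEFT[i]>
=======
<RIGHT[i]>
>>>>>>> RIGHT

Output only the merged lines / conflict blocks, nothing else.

Final LEFT:  [foxtrot, delta, alpha, charlie, delta, bravo]
Final RIGHT: [foxtrot, delta, alpha, echo, delta, charlie]
i=0: L=foxtrot R=foxtrot -> agree -> foxtrot
i=1: L=delta R=delta -> agree -> delta
i=2: L=alpha R=alpha -> agree -> alpha
i=3: L=charlie, R=echo=BASE -> take LEFT -> charlie
i=4: L=delta R=delta -> agree -> delta
i=5: L=bravo=BASE, R=charlie -> take RIGHT -> charlie

Answer: foxtrot
delta
alpha
charlie
delta
charlie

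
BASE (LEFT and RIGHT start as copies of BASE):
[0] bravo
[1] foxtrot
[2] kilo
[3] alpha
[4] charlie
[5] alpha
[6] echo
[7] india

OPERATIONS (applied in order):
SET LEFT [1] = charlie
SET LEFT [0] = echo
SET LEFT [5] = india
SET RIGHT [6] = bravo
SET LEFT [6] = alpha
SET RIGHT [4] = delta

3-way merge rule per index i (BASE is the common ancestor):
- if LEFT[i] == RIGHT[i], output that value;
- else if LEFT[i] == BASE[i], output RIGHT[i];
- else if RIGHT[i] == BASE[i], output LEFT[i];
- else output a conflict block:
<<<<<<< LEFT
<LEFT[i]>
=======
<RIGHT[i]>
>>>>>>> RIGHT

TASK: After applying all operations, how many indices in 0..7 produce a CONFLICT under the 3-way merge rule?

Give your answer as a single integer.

Final LEFT:  [echo, charlie, kilo, alpha, charlie, india, alpha, india]
Final RIGHT: [bravo, foxtrot, kilo, alpha, delta, alpha, bravo, india]
i=0: L=echo, R=bravo=BASE -> take LEFT -> echo
i=1: L=charlie, R=foxtrot=BASE -> take LEFT -> charlie
i=2: L=kilo R=kilo -> agree -> kilo
i=3: L=alpha R=alpha -> agree -> alpha
i=4: L=charlie=BASE, R=delta -> take RIGHT -> delta
i=5: L=india, R=alpha=BASE -> take LEFT -> india
i=6: BASE=echo L=alpha R=bravo all differ -> CONFLICT
i=7: L=india R=india -> agree -> india
Conflict count: 1

Answer: 1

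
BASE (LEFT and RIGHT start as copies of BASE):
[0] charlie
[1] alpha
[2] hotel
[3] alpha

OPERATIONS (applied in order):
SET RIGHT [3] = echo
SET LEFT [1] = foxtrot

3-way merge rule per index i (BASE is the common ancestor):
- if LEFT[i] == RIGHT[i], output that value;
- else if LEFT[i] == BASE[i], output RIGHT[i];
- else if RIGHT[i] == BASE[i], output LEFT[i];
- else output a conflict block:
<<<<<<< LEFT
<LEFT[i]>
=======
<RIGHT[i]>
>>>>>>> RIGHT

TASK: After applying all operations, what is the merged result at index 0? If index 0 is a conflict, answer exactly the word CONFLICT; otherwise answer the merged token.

Final LEFT:  [charlie, foxtrot, hotel, alpha]
Final RIGHT: [charlie, alpha, hotel, echo]
i=0: L=charlie R=charlie -> agree -> charlie
i=1: L=foxtrot, R=alpha=BASE -> take LEFT -> foxtrot
i=2: L=hotel R=hotel -> agree -> hotel
i=3: L=alpha=BASE, R=echo -> take RIGHT -> echo
Index 0 -> charlie

Answer: charlie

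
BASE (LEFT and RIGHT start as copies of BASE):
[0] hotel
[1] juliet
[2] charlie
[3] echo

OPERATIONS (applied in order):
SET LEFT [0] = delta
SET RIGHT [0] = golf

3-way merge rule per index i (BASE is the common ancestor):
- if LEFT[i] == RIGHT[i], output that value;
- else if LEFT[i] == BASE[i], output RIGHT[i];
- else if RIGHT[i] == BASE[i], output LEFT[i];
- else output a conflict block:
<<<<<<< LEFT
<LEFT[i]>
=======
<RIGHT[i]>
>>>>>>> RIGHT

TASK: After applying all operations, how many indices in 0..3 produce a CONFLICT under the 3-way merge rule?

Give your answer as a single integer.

Final LEFT:  [delta, juliet, charlie, echo]
Final RIGHT: [golf, juliet, charlie, echo]
i=0: BASE=hotel L=delta R=golf all differ -> CONFLICT
i=1: L=juliet R=juliet -> agree -> juliet
i=2: L=charlie R=charlie -> agree -> charlie
i=3: L=echo R=echo -> agree -> echo
Conflict count: 1

Answer: 1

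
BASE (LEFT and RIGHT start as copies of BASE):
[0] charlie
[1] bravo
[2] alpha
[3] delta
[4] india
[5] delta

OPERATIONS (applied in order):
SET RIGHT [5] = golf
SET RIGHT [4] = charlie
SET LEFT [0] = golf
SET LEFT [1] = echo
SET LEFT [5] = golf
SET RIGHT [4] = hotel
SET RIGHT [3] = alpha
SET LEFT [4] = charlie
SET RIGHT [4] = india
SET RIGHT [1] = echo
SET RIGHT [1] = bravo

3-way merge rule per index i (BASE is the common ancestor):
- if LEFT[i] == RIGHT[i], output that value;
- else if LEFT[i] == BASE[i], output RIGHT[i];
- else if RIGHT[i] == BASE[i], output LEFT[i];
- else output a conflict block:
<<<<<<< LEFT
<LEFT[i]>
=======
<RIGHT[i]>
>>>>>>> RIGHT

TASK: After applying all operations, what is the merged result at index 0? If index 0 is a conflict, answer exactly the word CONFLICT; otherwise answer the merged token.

Final LEFT:  [golf, echo, alpha, delta, charlie, golf]
Final RIGHT: [charlie, bravo, alpha, alpha, india, golf]
i=0: L=golf, R=charlie=BASE -> take LEFT -> golf
i=1: L=echo, R=bravo=BASE -> take LEFT -> echo
i=2: L=alpha R=alpha -> agree -> alpha
i=3: L=delta=BASE, R=alpha -> take RIGHT -> alpha
i=4: L=charlie, R=india=BASE -> take LEFT -> charlie
i=5: L=golf R=golf -> agree -> golf
Index 0 -> golf

Answer: golf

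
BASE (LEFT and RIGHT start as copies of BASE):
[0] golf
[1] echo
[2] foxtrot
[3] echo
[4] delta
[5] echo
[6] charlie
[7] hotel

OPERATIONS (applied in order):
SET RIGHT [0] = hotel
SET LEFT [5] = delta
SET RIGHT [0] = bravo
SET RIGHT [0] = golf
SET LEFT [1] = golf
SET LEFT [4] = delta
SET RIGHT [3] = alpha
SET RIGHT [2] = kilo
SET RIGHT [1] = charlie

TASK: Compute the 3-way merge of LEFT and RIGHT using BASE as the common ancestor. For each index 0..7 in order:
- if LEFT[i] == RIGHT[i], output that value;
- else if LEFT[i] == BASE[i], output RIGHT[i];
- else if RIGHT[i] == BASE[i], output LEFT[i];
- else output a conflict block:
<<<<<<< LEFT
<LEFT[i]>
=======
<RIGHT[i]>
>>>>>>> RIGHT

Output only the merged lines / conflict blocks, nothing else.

Answer: golf
<<<<<<< LEFT
golf
=======
charlie
>>>>>>> RIGHT
kilo
alpha
delta
delta
charlie
hotel

Derivation:
Final LEFT:  [golf, golf, foxtrot, echo, delta, delta, charlie, hotel]
Final RIGHT: [golf, charlie, kilo, alpha, delta, echo, charlie, hotel]
i=0: L=golf R=golf -> agree -> golf
i=1: BASE=echo L=golf R=charlie all differ -> CONFLICT
i=2: L=foxtrot=BASE, R=kilo -> take RIGHT -> kilo
i=3: L=echo=BASE, R=alpha -> take RIGHT -> alpha
i=4: L=delta R=delta -> agree -> delta
i=5: L=delta, R=echo=BASE -> take LEFT -> delta
i=6: L=charlie R=charlie -> agree -> charlie
i=7: L=hotel R=hotel -> agree -> hotel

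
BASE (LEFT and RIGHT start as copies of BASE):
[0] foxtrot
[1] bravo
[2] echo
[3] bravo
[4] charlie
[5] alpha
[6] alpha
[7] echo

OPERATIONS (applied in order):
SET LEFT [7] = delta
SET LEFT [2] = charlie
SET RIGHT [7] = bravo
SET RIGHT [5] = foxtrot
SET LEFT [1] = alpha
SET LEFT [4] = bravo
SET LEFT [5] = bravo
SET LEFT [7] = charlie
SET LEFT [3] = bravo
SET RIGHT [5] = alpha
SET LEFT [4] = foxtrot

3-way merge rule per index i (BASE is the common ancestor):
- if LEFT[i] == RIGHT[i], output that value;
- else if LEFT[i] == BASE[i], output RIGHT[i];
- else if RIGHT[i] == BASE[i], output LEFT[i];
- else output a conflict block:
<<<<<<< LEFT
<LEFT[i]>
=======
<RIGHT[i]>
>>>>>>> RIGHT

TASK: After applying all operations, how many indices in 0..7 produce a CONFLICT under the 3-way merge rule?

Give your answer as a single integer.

Final LEFT:  [foxtrot, alpha, charlie, bravo, foxtrot, bravo, alpha, charlie]
Final RIGHT: [foxtrot, bravo, echo, bravo, charlie, alpha, alpha, bravo]
i=0: L=foxtrot R=foxtrot -> agree -> foxtrot
i=1: L=alpha, R=bravo=BASE -> take LEFT -> alpha
i=2: L=charlie, R=echo=BASE -> take LEFT -> charlie
i=3: L=bravo R=bravo -> agree -> bravo
i=4: L=foxtrot, R=charlie=BASE -> take LEFT -> foxtrot
i=5: L=bravo, R=alpha=BASE -> take LEFT -> bravo
i=6: L=alpha R=alpha -> agree -> alpha
i=7: BASE=echo L=charlie R=bravo all differ -> CONFLICT
Conflict count: 1

Answer: 1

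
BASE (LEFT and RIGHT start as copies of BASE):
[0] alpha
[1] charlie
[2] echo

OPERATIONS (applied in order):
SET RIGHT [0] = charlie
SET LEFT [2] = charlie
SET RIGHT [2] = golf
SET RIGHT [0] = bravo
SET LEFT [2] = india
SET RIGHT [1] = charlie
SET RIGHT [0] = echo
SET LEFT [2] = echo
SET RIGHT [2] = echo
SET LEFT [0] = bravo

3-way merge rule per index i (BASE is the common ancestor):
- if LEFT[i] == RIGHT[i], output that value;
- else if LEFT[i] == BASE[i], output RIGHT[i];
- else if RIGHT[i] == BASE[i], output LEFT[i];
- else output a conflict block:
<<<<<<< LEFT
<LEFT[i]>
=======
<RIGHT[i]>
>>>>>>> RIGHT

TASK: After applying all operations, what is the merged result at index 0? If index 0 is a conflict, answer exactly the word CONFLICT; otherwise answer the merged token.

Answer: CONFLICT

Derivation:
Final LEFT:  [bravo, charlie, echo]
Final RIGHT: [echo, charlie, echo]
i=0: BASE=alpha L=bravo R=echo all differ -> CONFLICT
i=1: L=charlie R=charlie -> agree -> charlie
i=2: L=echo R=echo -> agree -> echo
Index 0 -> CONFLICT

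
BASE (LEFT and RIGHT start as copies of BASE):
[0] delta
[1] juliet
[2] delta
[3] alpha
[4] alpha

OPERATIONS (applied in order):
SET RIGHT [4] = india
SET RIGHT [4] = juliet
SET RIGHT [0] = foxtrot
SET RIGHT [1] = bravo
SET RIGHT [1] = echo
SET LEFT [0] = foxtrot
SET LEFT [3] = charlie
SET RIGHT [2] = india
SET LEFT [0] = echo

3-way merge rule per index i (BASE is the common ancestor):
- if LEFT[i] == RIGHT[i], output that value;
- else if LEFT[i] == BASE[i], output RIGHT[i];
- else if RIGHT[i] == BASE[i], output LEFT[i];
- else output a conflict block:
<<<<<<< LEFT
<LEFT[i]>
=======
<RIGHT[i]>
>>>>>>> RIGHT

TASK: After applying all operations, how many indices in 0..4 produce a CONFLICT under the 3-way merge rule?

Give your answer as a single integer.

Final LEFT:  [echo, juliet, delta, charlie, alpha]
Final RIGHT: [foxtrot, echo, india, alpha, juliet]
i=0: BASE=delta L=echo R=foxtrot all differ -> CONFLICT
i=1: L=juliet=BASE, R=echo -> take RIGHT -> echo
i=2: L=delta=BASE, R=india -> take RIGHT -> india
i=3: L=charlie, R=alpha=BASE -> take LEFT -> charlie
i=4: L=alpha=BASE, R=juliet -> take RIGHT -> juliet
Conflict count: 1

Answer: 1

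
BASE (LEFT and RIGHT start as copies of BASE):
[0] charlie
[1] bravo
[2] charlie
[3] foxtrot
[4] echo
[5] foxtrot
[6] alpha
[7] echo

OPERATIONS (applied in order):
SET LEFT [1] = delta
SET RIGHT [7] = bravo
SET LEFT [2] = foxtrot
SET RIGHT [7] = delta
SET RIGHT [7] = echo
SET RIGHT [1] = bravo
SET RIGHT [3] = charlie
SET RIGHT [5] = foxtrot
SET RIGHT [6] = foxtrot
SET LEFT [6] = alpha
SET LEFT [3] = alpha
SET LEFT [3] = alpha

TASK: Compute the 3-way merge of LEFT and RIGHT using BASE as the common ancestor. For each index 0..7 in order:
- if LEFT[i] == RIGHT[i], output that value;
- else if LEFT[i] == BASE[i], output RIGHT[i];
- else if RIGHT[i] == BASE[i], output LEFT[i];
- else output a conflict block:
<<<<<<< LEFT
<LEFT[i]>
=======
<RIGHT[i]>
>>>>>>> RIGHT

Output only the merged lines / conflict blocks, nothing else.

Answer: charlie
delta
foxtrot
<<<<<<< LEFT
alpha
=======
charlie
>>>>>>> RIGHT
echo
foxtrot
foxtrot
echo

Derivation:
Final LEFT:  [charlie, delta, foxtrot, alpha, echo, foxtrot, alpha, echo]
Final RIGHT: [charlie, bravo, charlie, charlie, echo, foxtrot, foxtrot, echo]
i=0: L=charlie R=charlie -> agree -> charlie
i=1: L=delta, R=bravo=BASE -> take LEFT -> delta
i=2: L=foxtrot, R=charlie=BASE -> take LEFT -> foxtrot
i=3: BASE=foxtrot L=alpha R=charlie all differ -> CONFLICT
i=4: L=echo R=echo -> agree -> echo
i=5: L=foxtrot R=foxtrot -> agree -> foxtrot
i=6: L=alpha=BASE, R=foxtrot -> take RIGHT -> foxtrot
i=7: L=echo R=echo -> agree -> echo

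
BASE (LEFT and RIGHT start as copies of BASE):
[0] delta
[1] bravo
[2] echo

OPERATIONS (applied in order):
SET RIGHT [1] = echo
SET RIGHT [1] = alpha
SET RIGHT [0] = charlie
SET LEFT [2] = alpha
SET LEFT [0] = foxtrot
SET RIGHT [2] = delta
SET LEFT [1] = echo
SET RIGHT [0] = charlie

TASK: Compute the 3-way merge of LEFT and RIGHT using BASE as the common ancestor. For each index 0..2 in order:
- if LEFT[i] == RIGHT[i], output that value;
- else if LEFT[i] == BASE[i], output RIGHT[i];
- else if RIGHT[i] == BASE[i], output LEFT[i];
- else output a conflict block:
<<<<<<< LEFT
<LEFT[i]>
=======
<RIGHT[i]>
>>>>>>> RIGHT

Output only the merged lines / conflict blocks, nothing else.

Final LEFT:  [foxtrot, echo, alpha]
Final RIGHT: [charlie, alpha, delta]
i=0: BASE=delta L=foxtrot R=charlie all differ -> CONFLICT
i=1: BASE=bravo L=echo R=alpha all differ -> CONFLICT
i=2: BASE=echo L=alpha R=delta all differ -> CONFLICT

Answer: <<<<<<< LEFT
foxtrot
=======
charlie
>>>>>>> RIGHT
<<<<<<< LEFT
echo
=======
alpha
>>>>>>> RIGHT
<<<<<<< LEFT
alpha
=======
delta
>>>>>>> RIGHT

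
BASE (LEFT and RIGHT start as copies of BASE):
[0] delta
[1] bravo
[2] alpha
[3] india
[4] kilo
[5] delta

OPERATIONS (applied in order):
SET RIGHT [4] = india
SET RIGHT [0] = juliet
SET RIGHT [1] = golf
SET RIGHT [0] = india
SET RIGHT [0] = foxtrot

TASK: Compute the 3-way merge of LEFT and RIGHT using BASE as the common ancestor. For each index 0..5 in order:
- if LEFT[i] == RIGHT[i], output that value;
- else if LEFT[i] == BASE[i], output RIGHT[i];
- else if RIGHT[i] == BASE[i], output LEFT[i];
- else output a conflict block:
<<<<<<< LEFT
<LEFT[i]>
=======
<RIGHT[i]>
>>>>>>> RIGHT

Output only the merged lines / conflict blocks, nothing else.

Answer: foxtrot
golf
alpha
india
india
delta

Derivation:
Final LEFT:  [delta, bravo, alpha, india, kilo, delta]
Final RIGHT: [foxtrot, golf, alpha, india, india, delta]
i=0: L=delta=BASE, R=foxtrot -> take RIGHT -> foxtrot
i=1: L=bravo=BASE, R=golf -> take RIGHT -> golf
i=2: L=alpha R=alpha -> agree -> alpha
i=3: L=india R=india -> agree -> india
i=4: L=kilo=BASE, R=india -> take RIGHT -> india
i=5: L=delta R=delta -> agree -> delta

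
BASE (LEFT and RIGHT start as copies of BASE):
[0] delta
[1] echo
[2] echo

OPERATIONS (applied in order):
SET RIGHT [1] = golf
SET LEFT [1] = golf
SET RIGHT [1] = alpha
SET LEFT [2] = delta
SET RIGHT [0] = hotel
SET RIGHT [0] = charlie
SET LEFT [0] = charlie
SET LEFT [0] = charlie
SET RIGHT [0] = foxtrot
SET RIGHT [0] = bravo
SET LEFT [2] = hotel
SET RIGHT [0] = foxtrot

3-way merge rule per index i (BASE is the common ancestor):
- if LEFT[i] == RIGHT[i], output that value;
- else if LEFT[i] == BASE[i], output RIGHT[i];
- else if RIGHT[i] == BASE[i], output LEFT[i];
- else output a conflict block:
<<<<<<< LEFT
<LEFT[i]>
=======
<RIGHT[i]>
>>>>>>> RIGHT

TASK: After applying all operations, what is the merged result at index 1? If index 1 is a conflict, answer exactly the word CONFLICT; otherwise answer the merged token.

Answer: CONFLICT

Derivation:
Final LEFT:  [charlie, golf, hotel]
Final RIGHT: [foxtrot, alpha, echo]
i=0: BASE=delta L=charlie R=foxtrot all differ -> CONFLICT
i=1: BASE=echo L=golf R=alpha all differ -> CONFLICT
i=2: L=hotel, R=echo=BASE -> take LEFT -> hotel
Index 1 -> CONFLICT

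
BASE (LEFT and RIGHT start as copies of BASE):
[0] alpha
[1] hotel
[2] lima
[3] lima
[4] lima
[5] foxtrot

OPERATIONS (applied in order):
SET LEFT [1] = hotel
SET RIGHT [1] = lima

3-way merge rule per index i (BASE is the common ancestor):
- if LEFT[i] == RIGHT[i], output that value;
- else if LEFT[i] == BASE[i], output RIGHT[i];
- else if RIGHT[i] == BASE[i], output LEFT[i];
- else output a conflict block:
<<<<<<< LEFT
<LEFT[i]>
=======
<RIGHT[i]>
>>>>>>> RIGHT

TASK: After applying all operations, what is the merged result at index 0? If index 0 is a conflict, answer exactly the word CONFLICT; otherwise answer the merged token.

Answer: alpha

Derivation:
Final LEFT:  [alpha, hotel, lima, lima, lima, foxtrot]
Final RIGHT: [alpha, lima, lima, lima, lima, foxtrot]
i=0: L=alpha R=alpha -> agree -> alpha
i=1: L=hotel=BASE, R=lima -> take RIGHT -> lima
i=2: L=lima R=lima -> agree -> lima
i=3: L=lima R=lima -> agree -> lima
i=4: L=lima R=lima -> agree -> lima
i=5: L=foxtrot R=foxtrot -> agree -> foxtrot
Index 0 -> alpha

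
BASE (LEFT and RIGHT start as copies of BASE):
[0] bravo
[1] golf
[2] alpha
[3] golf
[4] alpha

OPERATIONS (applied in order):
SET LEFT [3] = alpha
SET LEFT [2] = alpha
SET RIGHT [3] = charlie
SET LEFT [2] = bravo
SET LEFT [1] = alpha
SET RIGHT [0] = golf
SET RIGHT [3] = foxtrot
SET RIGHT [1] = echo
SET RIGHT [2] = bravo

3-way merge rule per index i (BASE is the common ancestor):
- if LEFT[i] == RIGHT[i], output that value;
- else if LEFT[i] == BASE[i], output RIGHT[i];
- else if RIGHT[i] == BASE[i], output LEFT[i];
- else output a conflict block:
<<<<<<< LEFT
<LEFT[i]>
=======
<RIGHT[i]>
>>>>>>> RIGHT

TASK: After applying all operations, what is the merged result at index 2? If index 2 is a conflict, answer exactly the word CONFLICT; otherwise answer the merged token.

Final LEFT:  [bravo, alpha, bravo, alpha, alpha]
Final RIGHT: [golf, echo, bravo, foxtrot, alpha]
i=0: L=bravo=BASE, R=golf -> take RIGHT -> golf
i=1: BASE=golf L=alpha R=echo all differ -> CONFLICT
i=2: L=bravo R=bravo -> agree -> bravo
i=3: BASE=golf L=alpha R=foxtrot all differ -> CONFLICT
i=4: L=alpha R=alpha -> agree -> alpha
Index 2 -> bravo

Answer: bravo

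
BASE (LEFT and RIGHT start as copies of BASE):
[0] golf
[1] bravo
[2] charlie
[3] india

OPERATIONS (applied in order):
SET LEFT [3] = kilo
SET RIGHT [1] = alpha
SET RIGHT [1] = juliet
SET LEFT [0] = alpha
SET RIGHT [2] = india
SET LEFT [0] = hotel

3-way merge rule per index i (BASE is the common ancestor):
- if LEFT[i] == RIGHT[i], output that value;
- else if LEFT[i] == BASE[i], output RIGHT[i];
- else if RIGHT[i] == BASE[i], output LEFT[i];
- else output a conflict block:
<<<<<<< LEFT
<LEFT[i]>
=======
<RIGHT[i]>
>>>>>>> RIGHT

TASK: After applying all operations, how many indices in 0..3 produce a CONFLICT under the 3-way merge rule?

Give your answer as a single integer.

Final LEFT:  [hotel, bravo, charlie, kilo]
Final RIGHT: [golf, juliet, india, india]
i=0: L=hotel, R=golf=BASE -> take LEFT -> hotel
i=1: L=bravo=BASE, R=juliet -> take RIGHT -> juliet
i=2: L=charlie=BASE, R=india -> take RIGHT -> india
i=3: L=kilo, R=india=BASE -> take LEFT -> kilo
Conflict count: 0

Answer: 0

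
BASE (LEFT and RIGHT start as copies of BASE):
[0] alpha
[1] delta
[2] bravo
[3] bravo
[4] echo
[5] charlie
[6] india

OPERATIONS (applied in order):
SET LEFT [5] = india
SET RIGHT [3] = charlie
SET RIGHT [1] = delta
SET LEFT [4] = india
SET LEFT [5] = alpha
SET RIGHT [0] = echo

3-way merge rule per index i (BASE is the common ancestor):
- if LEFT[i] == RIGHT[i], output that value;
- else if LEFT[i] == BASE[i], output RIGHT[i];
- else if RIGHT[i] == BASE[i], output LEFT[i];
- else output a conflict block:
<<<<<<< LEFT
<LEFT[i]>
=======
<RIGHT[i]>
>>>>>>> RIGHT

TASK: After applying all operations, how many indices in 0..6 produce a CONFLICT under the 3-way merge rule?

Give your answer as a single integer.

Answer: 0

Derivation:
Final LEFT:  [alpha, delta, bravo, bravo, india, alpha, india]
Final RIGHT: [echo, delta, bravo, charlie, echo, charlie, india]
i=0: L=alpha=BASE, R=echo -> take RIGHT -> echo
i=1: L=delta R=delta -> agree -> delta
i=2: L=bravo R=bravo -> agree -> bravo
i=3: L=bravo=BASE, R=charlie -> take RIGHT -> charlie
i=4: L=india, R=echo=BASE -> take LEFT -> india
i=5: L=alpha, R=charlie=BASE -> take LEFT -> alpha
i=6: L=india R=india -> agree -> india
Conflict count: 0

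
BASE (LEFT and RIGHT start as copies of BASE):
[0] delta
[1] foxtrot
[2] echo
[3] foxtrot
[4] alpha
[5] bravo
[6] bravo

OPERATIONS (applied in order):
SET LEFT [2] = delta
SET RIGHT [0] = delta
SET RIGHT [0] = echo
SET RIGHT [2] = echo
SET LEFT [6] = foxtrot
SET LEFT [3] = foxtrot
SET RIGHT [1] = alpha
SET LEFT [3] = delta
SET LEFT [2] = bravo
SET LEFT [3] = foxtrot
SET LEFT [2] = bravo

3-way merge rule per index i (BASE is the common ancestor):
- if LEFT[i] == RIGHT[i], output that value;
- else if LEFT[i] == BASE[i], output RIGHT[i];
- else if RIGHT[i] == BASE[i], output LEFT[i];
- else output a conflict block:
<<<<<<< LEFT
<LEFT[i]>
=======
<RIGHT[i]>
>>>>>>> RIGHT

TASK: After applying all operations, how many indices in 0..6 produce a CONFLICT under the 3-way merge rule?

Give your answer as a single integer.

Answer: 0

Derivation:
Final LEFT:  [delta, foxtrot, bravo, foxtrot, alpha, bravo, foxtrot]
Final RIGHT: [echo, alpha, echo, foxtrot, alpha, bravo, bravo]
i=0: L=delta=BASE, R=echo -> take RIGHT -> echo
i=1: L=foxtrot=BASE, R=alpha -> take RIGHT -> alpha
i=2: L=bravo, R=echo=BASE -> take LEFT -> bravo
i=3: L=foxtrot R=foxtrot -> agree -> foxtrot
i=4: L=alpha R=alpha -> agree -> alpha
i=5: L=bravo R=bravo -> agree -> bravo
i=6: L=foxtrot, R=bravo=BASE -> take LEFT -> foxtrot
Conflict count: 0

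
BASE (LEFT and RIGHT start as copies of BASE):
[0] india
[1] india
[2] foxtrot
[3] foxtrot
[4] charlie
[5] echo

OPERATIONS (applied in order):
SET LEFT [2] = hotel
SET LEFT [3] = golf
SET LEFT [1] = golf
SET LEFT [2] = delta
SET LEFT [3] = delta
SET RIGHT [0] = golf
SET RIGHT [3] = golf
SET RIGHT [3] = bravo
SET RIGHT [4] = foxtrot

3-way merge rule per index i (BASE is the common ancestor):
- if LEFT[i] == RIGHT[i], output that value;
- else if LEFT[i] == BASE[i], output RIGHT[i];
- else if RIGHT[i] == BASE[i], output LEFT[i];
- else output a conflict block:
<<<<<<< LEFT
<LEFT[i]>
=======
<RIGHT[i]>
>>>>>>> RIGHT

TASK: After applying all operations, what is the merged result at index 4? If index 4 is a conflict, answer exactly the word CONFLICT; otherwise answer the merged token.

Final LEFT:  [india, golf, delta, delta, charlie, echo]
Final RIGHT: [golf, india, foxtrot, bravo, foxtrot, echo]
i=0: L=india=BASE, R=golf -> take RIGHT -> golf
i=1: L=golf, R=india=BASE -> take LEFT -> golf
i=2: L=delta, R=foxtrot=BASE -> take LEFT -> delta
i=3: BASE=foxtrot L=delta R=bravo all differ -> CONFLICT
i=4: L=charlie=BASE, R=foxtrot -> take RIGHT -> foxtrot
i=5: L=echo R=echo -> agree -> echo
Index 4 -> foxtrot

Answer: foxtrot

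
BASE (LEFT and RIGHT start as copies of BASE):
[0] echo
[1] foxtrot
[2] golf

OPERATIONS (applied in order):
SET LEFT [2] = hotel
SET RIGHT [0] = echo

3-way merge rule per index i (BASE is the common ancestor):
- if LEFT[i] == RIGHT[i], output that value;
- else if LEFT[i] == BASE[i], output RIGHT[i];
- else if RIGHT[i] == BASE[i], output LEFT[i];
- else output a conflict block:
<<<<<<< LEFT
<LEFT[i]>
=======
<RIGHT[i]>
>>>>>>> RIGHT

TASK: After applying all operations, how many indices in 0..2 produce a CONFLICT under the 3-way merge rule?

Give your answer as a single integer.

Answer: 0

Derivation:
Final LEFT:  [echo, foxtrot, hotel]
Final RIGHT: [echo, foxtrot, golf]
i=0: L=echo R=echo -> agree -> echo
i=1: L=foxtrot R=foxtrot -> agree -> foxtrot
i=2: L=hotel, R=golf=BASE -> take LEFT -> hotel
Conflict count: 0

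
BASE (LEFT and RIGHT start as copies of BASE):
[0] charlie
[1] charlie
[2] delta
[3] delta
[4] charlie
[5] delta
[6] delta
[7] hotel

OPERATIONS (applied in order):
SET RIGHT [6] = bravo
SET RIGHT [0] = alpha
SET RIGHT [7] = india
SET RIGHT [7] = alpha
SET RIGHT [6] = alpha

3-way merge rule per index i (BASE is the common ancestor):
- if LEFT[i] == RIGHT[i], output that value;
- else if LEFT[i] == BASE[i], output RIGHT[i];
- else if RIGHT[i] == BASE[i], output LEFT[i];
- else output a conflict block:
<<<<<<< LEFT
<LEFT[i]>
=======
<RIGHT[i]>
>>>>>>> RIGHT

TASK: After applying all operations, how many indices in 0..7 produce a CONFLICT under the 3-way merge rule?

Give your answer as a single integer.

Answer: 0

Derivation:
Final LEFT:  [charlie, charlie, delta, delta, charlie, delta, delta, hotel]
Final RIGHT: [alpha, charlie, delta, delta, charlie, delta, alpha, alpha]
i=0: L=charlie=BASE, R=alpha -> take RIGHT -> alpha
i=1: L=charlie R=charlie -> agree -> charlie
i=2: L=delta R=delta -> agree -> delta
i=3: L=delta R=delta -> agree -> delta
i=4: L=charlie R=charlie -> agree -> charlie
i=5: L=delta R=delta -> agree -> delta
i=6: L=delta=BASE, R=alpha -> take RIGHT -> alpha
i=7: L=hotel=BASE, R=alpha -> take RIGHT -> alpha
Conflict count: 0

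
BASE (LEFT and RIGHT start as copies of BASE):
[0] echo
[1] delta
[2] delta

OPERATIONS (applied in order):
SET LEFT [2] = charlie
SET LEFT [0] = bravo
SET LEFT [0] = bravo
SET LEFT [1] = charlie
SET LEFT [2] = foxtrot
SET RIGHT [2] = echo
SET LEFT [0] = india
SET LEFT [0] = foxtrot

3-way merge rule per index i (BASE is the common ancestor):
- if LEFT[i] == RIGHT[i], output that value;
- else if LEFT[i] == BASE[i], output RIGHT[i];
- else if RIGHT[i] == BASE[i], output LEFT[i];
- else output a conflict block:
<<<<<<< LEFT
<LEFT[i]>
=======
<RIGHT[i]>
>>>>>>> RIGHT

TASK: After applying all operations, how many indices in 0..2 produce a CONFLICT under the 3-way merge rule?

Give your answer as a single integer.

Final LEFT:  [foxtrot, charlie, foxtrot]
Final RIGHT: [echo, delta, echo]
i=0: L=foxtrot, R=echo=BASE -> take LEFT -> foxtrot
i=1: L=charlie, R=delta=BASE -> take LEFT -> charlie
i=2: BASE=delta L=foxtrot R=echo all differ -> CONFLICT
Conflict count: 1

Answer: 1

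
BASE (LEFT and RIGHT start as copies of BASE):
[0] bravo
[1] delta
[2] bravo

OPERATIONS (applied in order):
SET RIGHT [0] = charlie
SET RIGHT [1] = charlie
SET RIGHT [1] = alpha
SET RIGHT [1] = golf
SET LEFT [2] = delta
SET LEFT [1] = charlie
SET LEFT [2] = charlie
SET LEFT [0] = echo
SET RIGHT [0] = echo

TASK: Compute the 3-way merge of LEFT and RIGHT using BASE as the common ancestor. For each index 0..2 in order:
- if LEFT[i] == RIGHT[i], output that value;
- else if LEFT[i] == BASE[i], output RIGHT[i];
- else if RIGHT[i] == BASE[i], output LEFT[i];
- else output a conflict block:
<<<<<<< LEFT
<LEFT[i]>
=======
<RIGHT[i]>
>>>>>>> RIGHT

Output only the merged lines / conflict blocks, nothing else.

Final LEFT:  [echo, charlie, charlie]
Final RIGHT: [echo, golf, bravo]
i=0: L=echo R=echo -> agree -> echo
i=1: BASE=delta L=charlie R=golf all differ -> CONFLICT
i=2: L=charlie, R=bravo=BASE -> take LEFT -> charlie

Answer: echo
<<<<<<< LEFT
charlie
=======
golf
>>>>>>> RIGHT
charlie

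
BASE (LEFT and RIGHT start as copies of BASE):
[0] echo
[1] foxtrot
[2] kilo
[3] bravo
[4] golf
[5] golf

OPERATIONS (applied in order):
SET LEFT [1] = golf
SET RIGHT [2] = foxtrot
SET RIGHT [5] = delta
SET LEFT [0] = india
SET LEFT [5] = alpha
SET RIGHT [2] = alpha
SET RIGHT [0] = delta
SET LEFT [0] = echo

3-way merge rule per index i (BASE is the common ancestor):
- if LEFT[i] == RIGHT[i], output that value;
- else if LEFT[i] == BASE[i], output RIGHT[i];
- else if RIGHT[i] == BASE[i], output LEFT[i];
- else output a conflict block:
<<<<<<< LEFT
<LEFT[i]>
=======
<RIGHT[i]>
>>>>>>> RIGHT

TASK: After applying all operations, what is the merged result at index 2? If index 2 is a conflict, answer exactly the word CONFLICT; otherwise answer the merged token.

Answer: alpha

Derivation:
Final LEFT:  [echo, golf, kilo, bravo, golf, alpha]
Final RIGHT: [delta, foxtrot, alpha, bravo, golf, delta]
i=0: L=echo=BASE, R=delta -> take RIGHT -> delta
i=1: L=golf, R=foxtrot=BASE -> take LEFT -> golf
i=2: L=kilo=BASE, R=alpha -> take RIGHT -> alpha
i=3: L=bravo R=bravo -> agree -> bravo
i=4: L=golf R=golf -> agree -> golf
i=5: BASE=golf L=alpha R=delta all differ -> CONFLICT
Index 2 -> alpha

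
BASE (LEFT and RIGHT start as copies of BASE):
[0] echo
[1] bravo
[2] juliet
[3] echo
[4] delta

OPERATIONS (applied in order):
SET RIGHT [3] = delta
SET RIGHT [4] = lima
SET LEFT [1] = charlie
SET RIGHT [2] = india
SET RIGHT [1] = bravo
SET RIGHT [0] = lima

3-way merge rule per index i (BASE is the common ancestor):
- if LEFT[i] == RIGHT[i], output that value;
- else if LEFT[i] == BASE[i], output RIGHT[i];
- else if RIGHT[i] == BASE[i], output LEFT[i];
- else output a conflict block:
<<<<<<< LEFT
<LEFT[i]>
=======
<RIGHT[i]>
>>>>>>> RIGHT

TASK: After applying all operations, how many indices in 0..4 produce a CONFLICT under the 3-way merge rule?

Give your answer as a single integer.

Answer: 0

Derivation:
Final LEFT:  [echo, charlie, juliet, echo, delta]
Final RIGHT: [lima, bravo, india, delta, lima]
i=0: L=echo=BASE, R=lima -> take RIGHT -> lima
i=1: L=charlie, R=bravo=BASE -> take LEFT -> charlie
i=2: L=juliet=BASE, R=india -> take RIGHT -> india
i=3: L=echo=BASE, R=delta -> take RIGHT -> delta
i=4: L=delta=BASE, R=lima -> take RIGHT -> lima
Conflict count: 0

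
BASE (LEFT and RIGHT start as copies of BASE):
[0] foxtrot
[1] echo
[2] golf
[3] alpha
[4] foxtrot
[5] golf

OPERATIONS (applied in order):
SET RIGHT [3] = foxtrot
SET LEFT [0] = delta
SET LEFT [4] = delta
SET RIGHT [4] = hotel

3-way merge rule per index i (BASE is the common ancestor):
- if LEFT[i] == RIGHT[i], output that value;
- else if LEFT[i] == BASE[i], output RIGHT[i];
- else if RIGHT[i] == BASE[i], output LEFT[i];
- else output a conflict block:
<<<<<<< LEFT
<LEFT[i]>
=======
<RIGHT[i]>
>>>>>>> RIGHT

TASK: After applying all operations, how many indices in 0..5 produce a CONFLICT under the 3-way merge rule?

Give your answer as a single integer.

Final LEFT:  [delta, echo, golf, alpha, delta, golf]
Final RIGHT: [foxtrot, echo, golf, foxtrot, hotel, golf]
i=0: L=delta, R=foxtrot=BASE -> take LEFT -> delta
i=1: L=echo R=echo -> agree -> echo
i=2: L=golf R=golf -> agree -> golf
i=3: L=alpha=BASE, R=foxtrot -> take RIGHT -> foxtrot
i=4: BASE=foxtrot L=delta R=hotel all differ -> CONFLICT
i=5: L=golf R=golf -> agree -> golf
Conflict count: 1

Answer: 1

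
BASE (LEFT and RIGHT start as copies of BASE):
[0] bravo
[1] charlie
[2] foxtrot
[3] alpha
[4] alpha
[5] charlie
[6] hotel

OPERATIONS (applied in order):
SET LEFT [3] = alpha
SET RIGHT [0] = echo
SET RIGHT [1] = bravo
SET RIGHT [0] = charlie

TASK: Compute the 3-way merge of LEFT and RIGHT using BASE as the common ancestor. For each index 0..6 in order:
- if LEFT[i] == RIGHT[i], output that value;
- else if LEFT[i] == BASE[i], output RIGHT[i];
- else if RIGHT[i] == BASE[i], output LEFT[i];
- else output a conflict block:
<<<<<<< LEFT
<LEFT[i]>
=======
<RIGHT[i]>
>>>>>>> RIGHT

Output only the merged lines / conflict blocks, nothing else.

Final LEFT:  [bravo, charlie, foxtrot, alpha, alpha, charlie, hotel]
Final RIGHT: [charlie, bravo, foxtrot, alpha, alpha, charlie, hotel]
i=0: L=bravo=BASE, R=charlie -> take RIGHT -> charlie
i=1: L=charlie=BASE, R=bravo -> take RIGHT -> bravo
i=2: L=foxtrot R=foxtrot -> agree -> foxtrot
i=3: L=alpha R=alpha -> agree -> alpha
i=4: L=alpha R=alpha -> agree -> alpha
i=5: L=charlie R=charlie -> agree -> charlie
i=6: L=hotel R=hotel -> agree -> hotel

Answer: charlie
bravo
foxtrot
alpha
alpha
charlie
hotel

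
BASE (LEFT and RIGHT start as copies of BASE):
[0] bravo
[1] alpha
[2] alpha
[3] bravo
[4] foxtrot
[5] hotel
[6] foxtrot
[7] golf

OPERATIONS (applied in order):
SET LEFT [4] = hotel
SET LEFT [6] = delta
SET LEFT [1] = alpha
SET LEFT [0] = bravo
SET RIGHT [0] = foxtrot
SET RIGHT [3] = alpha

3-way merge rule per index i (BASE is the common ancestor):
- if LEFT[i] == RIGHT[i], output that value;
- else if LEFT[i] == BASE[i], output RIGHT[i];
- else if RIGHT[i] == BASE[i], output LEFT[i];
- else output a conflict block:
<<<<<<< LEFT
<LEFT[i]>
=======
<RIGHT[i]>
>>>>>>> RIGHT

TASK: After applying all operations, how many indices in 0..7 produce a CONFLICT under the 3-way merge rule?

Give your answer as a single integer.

Final LEFT:  [bravo, alpha, alpha, bravo, hotel, hotel, delta, golf]
Final RIGHT: [foxtrot, alpha, alpha, alpha, foxtrot, hotel, foxtrot, golf]
i=0: L=bravo=BASE, R=foxtrot -> take RIGHT -> foxtrot
i=1: L=alpha R=alpha -> agree -> alpha
i=2: L=alpha R=alpha -> agree -> alpha
i=3: L=bravo=BASE, R=alpha -> take RIGHT -> alpha
i=4: L=hotel, R=foxtrot=BASE -> take LEFT -> hotel
i=5: L=hotel R=hotel -> agree -> hotel
i=6: L=delta, R=foxtrot=BASE -> take LEFT -> delta
i=7: L=golf R=golf -> agree -> golf
Conflict count: 0

Answer: 0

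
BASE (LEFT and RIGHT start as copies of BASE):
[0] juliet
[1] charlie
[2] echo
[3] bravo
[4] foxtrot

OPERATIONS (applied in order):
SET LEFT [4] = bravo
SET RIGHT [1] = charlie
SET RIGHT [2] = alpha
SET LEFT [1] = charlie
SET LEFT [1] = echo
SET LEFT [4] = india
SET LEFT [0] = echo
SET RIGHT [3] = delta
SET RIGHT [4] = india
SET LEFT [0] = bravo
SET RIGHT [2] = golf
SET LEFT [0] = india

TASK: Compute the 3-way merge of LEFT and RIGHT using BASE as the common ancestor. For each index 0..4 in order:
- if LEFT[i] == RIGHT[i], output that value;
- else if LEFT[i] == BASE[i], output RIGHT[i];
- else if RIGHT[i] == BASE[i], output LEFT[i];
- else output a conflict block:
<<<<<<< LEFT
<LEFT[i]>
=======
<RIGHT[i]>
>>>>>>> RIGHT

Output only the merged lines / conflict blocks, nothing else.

Answer: india
echo
golf
delta
india

Derivation:
Final LEFT:  [india, echo, echo, bravo, india]
Final RIGHT: [juliet, charlie, golf, delta, india]
i=0: L=india, R=juliet=BASE -> take LEFT -> india
i=1: L=echo, R=charlie=BASE -> take LEFT -> echo
i=2: L=echo=BASE, R=golf -> take RIGHT -> golf
i=3: L=bravo=BASE, R=delta -> take RIGHT -> delta
i=4: L=india R=india -> agree -> india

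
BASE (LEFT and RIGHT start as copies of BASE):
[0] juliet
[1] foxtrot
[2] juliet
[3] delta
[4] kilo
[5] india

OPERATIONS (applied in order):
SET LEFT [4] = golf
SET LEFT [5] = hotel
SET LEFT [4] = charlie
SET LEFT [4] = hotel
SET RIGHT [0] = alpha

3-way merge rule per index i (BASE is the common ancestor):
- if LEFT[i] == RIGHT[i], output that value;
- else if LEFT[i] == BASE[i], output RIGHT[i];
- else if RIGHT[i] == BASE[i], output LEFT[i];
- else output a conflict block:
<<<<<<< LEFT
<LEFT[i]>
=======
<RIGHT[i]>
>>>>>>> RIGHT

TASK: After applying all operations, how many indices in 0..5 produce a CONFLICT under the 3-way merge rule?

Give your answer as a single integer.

Answer: 0

Derivation:
Final LEFT:  [juliet, foxtrot, juliet, delta, hotel, hotel]
Final RIGHT: [alpha, foxtrot, juliet, delta, kilo, india]
i=0: L=juliet=BASE, R=alpha -> take RIGHT -> alpha
i=1: L=foxtrot R=foxtrot -> agree -> foxtrot
i=2: L=juliet R=juliet -> agree -> juliet
i=3: L=delta R=delta -> agree -> delta
i=4: L=hotel, R=kilo=BASE -> take LEFT -> hotel
i=5: L=hotel, R=india=BASE -> take LEFT -> hotel
Conflict count: 0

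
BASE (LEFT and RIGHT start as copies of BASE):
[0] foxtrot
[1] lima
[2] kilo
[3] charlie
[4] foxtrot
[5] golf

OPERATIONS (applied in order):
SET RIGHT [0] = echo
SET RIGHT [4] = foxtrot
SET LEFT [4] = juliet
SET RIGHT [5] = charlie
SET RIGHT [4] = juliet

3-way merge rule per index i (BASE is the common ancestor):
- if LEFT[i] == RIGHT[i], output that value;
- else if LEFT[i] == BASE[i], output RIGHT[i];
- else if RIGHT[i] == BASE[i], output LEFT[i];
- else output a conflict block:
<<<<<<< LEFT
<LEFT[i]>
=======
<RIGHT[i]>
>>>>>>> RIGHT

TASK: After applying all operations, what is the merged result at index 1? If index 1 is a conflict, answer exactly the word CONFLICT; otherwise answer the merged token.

Final LEFT:  [foxtrot, lima, kilo, charlie, juliet, golf]
Final RIGHT: [echo, lima, kilo, charlie, juliet, charlie]
i=0: L=foxtrot=BASE, R=echo -> take RIGHT -> echo
i=1: L=lima R=lima -> agree -> lima
i=2: L=kilo R=kilo -> agree -> kilo
i=3: L=charlie R=charlie -> agree -> charlie
i=4: L=juliet R=juliet -> agree -> juliet
i=5: L=golf=BASE, R=charlie -> take RIGHT -> charlie
Index 1 -> lima

Answer: lima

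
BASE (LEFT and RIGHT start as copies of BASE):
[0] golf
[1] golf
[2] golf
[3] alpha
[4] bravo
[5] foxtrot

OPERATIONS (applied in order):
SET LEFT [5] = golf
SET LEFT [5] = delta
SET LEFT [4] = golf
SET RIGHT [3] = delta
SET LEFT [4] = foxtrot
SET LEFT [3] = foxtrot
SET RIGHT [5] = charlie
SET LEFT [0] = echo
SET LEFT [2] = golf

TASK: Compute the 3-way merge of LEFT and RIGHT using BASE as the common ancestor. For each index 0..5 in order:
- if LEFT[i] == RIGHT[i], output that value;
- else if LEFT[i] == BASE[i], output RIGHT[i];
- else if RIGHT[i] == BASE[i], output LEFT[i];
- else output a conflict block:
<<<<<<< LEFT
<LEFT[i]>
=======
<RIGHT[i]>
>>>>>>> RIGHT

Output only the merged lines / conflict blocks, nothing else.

Answer: echo
golf
golf
<<<<<<< LEFT
foxtrot
=======
delta
>>>>>>> RIGHT
foxtrot
<<<<<<< LEFT
delta
=======
charlie
>>>>>>> RIGHT

Derivation:
Final LEFT:  [echo, golf, golf, foxtrot, foxtrot, delta]
Final RIGHT: [golf, golf, golf, delta, bravo, charlie]
i=0: L=echo, R=golf=BASE -> take LEFT -> echo
i=1: L=golf R=golf -> agree -> golf
i=2: L=golf R=golf -> agree -> golf
i=3: BASE=alpha L=foxtrot R=delta all differ -> CONFLICT
i=4: L=foxtrot, R=bravo=BASE -> take LEFT -> foxtrot
i=5: BASE=foxtrot L=delta R=charlie all differ -> CONFLICT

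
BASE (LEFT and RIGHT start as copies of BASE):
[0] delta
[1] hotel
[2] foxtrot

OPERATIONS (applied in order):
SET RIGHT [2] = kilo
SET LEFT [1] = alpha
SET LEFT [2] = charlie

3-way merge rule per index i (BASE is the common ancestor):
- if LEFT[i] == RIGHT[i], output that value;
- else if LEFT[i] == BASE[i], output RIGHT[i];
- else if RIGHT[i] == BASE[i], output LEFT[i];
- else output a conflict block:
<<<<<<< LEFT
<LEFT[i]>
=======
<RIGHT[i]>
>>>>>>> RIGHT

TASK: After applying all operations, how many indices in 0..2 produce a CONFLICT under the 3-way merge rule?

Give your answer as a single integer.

Final LEFT:  [delta, alpha, charlie]
Final RIGHT: [delta, hotel, kilo]
i=0: L=delta R=delta -> agree -> delta
i=1: L=alpha, R=hotel=BASE -> take LEFT -> alpha
i=2: BASE=foxtrot L=charlie R=kilo all differ -> CONFLICT
Conflict count: 1

Answer: 1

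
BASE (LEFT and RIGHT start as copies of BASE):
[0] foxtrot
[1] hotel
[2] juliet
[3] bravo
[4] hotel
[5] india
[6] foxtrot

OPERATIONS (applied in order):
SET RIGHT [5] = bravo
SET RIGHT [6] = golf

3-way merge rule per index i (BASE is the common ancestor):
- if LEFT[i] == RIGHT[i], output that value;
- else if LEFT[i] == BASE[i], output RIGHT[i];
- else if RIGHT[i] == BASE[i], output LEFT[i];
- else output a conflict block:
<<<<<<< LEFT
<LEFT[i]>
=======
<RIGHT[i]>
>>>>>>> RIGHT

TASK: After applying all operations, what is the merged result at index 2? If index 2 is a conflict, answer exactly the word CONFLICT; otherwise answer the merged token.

Answer: juliet

Derivation:
Final LEFT:  [foxtrot, hotel, juliet, bravo, hotel, india, foxtrot]
Final RIGHT: [foxtrot, hotel, juliet, bravo, hotel, bravo, golf]
i=0: L=foxtrot R=foxtrot -> agree -> foxtrot
i=1: L=hotel R=hotel -> agree -> hotel
i=2: L=juliet R=juliet -> agree -> juliet
i=3: L=bravo R=bravo -> agree -> bravo
i=4: L=hotel R=hotel -> agree -> hotel
i=5: L=india=BASE, R=bravo -> take RIGHT -> bravo
i=6: L=foxtrot=BASE, R=golf -> take RIGHT -> golf
Index 2 -> juliet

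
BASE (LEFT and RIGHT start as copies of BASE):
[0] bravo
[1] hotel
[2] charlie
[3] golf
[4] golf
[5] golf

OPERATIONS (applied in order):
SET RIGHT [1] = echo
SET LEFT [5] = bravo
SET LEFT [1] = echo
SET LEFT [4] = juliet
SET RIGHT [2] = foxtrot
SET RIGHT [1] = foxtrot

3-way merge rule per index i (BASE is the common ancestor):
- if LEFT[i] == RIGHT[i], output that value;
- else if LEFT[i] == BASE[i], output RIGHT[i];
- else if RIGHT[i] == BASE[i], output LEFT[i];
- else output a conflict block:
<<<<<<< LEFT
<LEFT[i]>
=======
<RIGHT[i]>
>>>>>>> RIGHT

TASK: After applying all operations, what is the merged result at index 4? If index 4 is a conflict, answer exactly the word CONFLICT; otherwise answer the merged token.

Final LEFT:  [bravo, echo, charlie, golf, juliet, bravo]
Final RIGHT: [bravo, foxtrot, foxtrot, golf, golf, golf]
i=0: L=bravo R=bravo -> agree -> bravo
i=1: BASE=hotel L=echo R=foxtrot all differ -> CONFLICT
i=2: L=charlie=BASE, R=foxtrot -> take RIGHT -> foxtrot
i=3: L=golf R=golf -> agree -> golf
i=4: L=juliet, R=golf=BASE -> take LEFT -> juliet
i=5: L=bravo, R=golf=BASE -> take LEFT -> bravo
Index 4 -> juliet

Answer: juliet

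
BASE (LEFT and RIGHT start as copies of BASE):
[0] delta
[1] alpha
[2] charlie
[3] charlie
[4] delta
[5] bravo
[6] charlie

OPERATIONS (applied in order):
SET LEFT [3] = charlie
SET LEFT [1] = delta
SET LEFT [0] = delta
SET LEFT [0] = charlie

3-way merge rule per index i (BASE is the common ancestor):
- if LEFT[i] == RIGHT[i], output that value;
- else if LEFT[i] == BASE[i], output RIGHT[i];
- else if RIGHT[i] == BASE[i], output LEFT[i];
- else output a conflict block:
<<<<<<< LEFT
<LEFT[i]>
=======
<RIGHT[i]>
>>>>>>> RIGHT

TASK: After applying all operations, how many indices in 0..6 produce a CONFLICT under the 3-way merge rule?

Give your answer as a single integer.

Final LEFT:  [charlie, delta, charlie, charlie, delta, bravo, charlie]
Final RIGHT: [delta, alpha, charlie, charlie, delta, bravo, charlie]
i=0: L=charlie, R=delta=BASE -> take LEFT -> charlie
i=1: L=delta, R=alpha=BASE -> take LEFT -> delta
i=2: L=charlie R=charlie -> agree -> charlie
i=3: L=charlie R=charlie -> agree -> charlie
i=4: L=delta R=delta -> agree -> delta
i=5: L=bravo R=bravo -> agree -> bravo
i=6: L=charlie R=charlie -> agree -> charlie
Conflict count: 0

Answer: 0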